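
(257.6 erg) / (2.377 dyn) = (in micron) 1.084e+06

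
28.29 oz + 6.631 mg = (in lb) 1.768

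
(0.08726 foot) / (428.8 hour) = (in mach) 5.06e-11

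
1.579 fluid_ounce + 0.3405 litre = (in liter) 0.3872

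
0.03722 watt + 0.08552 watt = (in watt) 0.1227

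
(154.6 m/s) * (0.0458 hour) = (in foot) 8.363e+04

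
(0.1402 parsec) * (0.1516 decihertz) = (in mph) 1.467e+14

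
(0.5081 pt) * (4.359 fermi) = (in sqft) 8.41e-18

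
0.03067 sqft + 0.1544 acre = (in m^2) 624.8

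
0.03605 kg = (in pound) 0.07948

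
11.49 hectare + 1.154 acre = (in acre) 29.55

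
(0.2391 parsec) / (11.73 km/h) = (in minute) 3.774e+13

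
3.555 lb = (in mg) 1.613e+06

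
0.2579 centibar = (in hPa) 2.579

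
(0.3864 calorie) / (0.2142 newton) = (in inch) 297.1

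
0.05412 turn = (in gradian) 21.65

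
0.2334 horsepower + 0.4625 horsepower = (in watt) 518.9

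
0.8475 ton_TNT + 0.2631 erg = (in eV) 2.213e+28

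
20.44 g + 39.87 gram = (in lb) 0.133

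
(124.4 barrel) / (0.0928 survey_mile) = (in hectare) 1.324e-05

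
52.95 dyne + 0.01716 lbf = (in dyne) 7686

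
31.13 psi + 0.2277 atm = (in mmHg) 1783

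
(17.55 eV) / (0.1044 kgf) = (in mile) 1.707e-21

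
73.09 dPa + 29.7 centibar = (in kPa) 29.71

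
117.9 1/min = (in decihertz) 19.65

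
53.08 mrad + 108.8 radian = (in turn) 17.32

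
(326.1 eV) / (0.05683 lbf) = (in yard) 2.26e-16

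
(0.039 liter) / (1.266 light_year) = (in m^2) 3.256e-21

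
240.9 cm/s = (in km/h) 8.672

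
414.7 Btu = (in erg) 4.375e+12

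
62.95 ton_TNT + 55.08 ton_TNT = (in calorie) 1.18e+11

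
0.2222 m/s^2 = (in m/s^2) 0.2222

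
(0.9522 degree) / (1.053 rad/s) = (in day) 1.827e-07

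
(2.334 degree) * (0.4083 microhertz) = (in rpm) 1.588e-07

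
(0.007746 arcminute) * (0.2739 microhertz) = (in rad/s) 6.172e-13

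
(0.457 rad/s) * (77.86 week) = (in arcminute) 7.398e+10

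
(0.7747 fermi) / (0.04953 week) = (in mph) 5.785e-20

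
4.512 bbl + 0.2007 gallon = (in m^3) 0.7181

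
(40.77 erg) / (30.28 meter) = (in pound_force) 3.027e-08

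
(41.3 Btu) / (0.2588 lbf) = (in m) 3.785e+04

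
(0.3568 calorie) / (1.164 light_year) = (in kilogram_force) 1.382e-17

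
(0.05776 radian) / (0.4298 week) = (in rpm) 2.122e-06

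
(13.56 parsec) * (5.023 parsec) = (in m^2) 6.485e+34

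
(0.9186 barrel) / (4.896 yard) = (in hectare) 3.262e-06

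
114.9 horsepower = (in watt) 8.568e+04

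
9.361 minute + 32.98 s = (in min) 9.911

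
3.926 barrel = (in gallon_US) 164.9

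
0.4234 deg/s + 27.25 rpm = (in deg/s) 163.9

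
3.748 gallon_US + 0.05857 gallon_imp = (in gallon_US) 3.818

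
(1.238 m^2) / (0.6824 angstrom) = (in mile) 1.127e+07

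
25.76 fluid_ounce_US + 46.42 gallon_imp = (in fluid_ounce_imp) 7454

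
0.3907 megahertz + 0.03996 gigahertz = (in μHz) 4.035e+13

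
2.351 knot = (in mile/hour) 2.705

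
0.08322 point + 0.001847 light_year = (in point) 4.953e+16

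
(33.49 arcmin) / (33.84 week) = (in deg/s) 2.727e-08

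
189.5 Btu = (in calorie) 4.779e+04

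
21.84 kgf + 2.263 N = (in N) 216.4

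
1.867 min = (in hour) 0.03112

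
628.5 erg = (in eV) 3.923e+14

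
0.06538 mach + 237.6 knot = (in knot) 280.9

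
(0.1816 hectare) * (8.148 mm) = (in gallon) 3909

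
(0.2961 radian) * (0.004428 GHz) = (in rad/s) 1.311e+06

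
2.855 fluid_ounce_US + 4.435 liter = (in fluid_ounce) 152.8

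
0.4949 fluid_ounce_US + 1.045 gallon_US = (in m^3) 0.00397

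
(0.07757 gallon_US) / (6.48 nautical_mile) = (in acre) 6.046e-12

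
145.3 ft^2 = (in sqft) 145.3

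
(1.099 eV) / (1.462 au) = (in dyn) 8.051e-26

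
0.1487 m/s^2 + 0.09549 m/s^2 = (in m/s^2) 0.2442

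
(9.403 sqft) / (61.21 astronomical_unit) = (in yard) 1.043e-13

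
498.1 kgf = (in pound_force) 1098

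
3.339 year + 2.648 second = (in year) 3.339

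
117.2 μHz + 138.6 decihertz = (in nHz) 1.386e+10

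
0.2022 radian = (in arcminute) 695.1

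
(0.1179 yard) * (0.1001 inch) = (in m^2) 0.0002741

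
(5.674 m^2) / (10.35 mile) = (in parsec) 1.104e-20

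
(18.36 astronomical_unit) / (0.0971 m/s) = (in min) 4.714e+11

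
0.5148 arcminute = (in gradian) 0.009533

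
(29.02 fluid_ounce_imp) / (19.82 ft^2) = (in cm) 0.04478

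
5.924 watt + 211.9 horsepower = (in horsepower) 211.9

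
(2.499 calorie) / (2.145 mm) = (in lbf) 1096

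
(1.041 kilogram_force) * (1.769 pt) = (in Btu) 6.038e-06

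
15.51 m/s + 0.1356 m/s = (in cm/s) 1565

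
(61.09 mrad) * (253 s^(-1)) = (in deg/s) 885.6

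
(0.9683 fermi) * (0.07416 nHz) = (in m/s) 7.181e-26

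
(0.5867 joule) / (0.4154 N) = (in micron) 1.412e+06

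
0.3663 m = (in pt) 1038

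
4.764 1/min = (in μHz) 7.94e+04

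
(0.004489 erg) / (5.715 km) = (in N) 7.855e-14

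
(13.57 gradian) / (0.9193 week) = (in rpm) 3.661e-06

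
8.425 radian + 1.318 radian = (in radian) 9.743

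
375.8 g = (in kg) 0.3758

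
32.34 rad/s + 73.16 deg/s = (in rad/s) 33.62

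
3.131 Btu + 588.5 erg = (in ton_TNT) 7.895e-07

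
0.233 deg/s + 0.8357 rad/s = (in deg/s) 48.12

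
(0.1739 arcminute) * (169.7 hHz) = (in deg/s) 49.18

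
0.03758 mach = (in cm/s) 1280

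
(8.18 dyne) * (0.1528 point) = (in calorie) 1.054e-09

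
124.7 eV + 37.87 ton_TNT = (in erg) 1.584e+18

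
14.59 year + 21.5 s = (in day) 5325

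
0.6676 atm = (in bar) 0.6764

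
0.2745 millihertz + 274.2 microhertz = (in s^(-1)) 0.0005487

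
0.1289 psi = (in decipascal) 8887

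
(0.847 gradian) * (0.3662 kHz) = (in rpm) 46.53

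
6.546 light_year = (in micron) 6.193e+22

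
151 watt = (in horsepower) 0.2025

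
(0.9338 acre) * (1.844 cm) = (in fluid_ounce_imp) 2.453e+06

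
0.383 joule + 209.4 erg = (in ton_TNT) 9.154e-11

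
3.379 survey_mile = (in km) 5.438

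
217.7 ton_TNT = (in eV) 5.685e+30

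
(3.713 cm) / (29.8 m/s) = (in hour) 3.461e-07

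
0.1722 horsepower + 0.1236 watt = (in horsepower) 0.1724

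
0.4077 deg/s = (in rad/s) 0.007116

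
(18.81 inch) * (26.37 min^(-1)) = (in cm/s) 21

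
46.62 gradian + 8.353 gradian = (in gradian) 54.97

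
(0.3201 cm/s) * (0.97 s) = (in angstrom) 3.105e+07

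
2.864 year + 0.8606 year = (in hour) 3.263e+04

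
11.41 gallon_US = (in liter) 43.19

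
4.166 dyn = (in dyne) 4.166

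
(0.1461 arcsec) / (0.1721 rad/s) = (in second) 4.116e-06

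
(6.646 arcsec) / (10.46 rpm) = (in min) 4.903e-07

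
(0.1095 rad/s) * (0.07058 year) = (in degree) 1.396e+07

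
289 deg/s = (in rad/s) 5.044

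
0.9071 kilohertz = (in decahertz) 90.71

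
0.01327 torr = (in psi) 0.0002566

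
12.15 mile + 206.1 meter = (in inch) 7.779e+05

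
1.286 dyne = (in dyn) 1.286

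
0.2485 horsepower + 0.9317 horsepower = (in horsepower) 1.18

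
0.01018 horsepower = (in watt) 7.591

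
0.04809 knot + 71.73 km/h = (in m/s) 19.95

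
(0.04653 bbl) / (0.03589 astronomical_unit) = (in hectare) 1.378e-16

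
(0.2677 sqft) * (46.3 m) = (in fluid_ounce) 3.894e+04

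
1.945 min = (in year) 3.701e-06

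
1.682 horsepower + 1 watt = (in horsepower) 1.683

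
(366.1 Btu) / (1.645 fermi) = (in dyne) 2.348e+25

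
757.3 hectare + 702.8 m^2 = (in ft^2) 8.152e+07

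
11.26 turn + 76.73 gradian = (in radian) 71.95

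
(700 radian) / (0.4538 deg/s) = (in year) 0.002803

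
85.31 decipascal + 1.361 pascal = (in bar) 9.892e-05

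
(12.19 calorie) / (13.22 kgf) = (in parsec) 1.275e-17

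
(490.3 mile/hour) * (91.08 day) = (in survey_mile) 1.072e+06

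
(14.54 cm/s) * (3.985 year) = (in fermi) 1.827e+22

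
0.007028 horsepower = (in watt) 5.241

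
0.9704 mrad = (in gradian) 0.06178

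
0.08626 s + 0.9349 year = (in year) 0.9349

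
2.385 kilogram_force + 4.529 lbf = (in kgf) 4.439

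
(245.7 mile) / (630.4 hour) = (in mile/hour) 0.3898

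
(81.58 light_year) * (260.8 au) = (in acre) 7.441e+27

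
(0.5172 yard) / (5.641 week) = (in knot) 2.695e-07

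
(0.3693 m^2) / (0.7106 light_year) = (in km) 5.493e-20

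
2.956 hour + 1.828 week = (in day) 12.92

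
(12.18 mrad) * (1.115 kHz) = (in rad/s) 13.58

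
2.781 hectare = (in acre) 6.872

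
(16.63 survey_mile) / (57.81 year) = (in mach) 4.311e-08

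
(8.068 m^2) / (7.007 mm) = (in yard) 1259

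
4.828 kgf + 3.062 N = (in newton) 50.41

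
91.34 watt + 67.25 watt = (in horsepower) 0.2127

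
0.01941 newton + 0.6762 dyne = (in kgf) 0.00198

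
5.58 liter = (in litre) 5.58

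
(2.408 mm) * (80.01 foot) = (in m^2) 0.05872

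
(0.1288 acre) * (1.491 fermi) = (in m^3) 7.772e-13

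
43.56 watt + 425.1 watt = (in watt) 468.7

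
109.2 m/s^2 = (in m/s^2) 109.2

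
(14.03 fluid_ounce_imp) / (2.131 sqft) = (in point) 5.708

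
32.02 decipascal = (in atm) 3.16e-05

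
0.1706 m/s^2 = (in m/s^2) 0.1706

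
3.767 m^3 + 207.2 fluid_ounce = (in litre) 3773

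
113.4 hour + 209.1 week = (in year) 4.023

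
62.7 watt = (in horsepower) 0.08408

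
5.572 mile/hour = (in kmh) 8.967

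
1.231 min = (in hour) 0.02052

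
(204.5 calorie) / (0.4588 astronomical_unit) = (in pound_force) 2.803e-09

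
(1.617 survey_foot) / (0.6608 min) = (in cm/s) 1.243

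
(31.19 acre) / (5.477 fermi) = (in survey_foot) 7.561e+19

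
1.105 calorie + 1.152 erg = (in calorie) 1.105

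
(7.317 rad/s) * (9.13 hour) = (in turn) 3.828e+04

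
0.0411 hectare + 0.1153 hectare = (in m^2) 1564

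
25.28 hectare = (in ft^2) 2.721e+06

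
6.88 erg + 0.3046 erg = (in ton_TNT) 1.717e-16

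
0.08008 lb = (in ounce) 1.281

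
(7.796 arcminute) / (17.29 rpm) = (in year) 3.972e-11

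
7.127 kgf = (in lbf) 15.71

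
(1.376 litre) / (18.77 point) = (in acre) 5.135e-05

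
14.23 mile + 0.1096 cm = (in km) 22.9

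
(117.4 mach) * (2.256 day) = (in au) 0.05208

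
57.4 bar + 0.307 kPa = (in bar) 57.4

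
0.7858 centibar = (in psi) 0.114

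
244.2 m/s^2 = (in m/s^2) 244.2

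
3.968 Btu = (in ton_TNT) 1.001e-06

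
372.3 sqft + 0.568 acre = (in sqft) 2.511e+04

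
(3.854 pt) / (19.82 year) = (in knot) 4.228e-12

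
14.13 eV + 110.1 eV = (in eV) 124.2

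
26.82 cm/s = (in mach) 0.0007877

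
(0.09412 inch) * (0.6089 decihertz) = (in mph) 0.0003256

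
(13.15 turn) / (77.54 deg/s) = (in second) 61.05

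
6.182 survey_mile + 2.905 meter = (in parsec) 3.225e-13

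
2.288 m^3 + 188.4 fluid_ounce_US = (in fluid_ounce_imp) 8.072e+04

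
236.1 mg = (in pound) 0.0005205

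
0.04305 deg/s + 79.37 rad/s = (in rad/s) 79.37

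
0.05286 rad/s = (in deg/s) 3.029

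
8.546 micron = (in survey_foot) 2.804e-05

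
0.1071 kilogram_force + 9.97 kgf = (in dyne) 9.882e+06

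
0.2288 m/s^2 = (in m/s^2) 0.2288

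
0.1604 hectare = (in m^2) 1604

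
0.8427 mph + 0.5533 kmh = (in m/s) 0.5304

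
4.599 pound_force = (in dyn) 2.046e+06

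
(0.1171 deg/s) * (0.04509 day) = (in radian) 7.962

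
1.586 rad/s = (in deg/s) 90.87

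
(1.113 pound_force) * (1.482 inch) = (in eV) 1.163e+18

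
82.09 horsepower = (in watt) 6.121e+04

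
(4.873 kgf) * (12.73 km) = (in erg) 6.083e+12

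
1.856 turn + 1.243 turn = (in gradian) 1240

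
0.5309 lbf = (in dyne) 2.362e+05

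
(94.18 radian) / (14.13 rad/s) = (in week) 1.102e-05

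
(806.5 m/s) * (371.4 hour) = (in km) 1.078e+06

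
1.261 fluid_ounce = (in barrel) 0.0002346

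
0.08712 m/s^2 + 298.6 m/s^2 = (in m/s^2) 298.7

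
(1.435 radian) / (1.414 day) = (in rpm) 0.0001122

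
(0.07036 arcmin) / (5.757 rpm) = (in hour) 9.43e-09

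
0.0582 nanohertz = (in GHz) 5.82e-20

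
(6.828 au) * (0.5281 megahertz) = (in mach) 1.584e+15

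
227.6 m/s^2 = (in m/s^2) 227.6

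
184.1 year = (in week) 9600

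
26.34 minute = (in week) 0.002613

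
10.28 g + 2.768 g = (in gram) 13.05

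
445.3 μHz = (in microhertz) 445.3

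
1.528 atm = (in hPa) 1548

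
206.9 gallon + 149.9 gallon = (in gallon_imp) 297.1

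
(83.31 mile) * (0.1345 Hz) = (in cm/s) 1.803e+06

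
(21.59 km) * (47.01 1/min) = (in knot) 3.288e+04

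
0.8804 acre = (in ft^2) 3.835e+04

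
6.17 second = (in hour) 0.001714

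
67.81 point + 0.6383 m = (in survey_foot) 2.173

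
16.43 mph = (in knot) 14.28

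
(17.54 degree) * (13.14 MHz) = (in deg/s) 2.305e+08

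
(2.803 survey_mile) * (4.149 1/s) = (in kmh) 6.738e+04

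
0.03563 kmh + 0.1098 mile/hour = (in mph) 0.1319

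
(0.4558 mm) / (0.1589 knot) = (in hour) 1.549e-06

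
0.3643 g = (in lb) 0.0008031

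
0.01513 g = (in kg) 1.513e-05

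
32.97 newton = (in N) 32.97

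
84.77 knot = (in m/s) 43.61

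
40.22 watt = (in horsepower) 0.05394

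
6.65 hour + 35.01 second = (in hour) 6.66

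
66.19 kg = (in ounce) 2335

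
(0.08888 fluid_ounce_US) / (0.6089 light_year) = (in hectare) 4.563e-26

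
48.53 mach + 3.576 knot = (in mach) 48.54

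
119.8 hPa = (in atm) 0.1182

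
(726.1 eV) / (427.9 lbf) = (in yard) 6.684e-20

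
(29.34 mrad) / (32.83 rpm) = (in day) 9.877e-08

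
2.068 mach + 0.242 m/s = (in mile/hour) 1576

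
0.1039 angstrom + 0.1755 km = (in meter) 175.5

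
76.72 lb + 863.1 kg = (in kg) 897.9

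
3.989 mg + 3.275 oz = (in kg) 0.09285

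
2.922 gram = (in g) 2.922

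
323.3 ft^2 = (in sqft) 323.3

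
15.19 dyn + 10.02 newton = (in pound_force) 2.253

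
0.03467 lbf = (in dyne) 1.542e+04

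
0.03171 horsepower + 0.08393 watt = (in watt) 23.73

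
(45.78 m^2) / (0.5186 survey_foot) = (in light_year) 3.061e-14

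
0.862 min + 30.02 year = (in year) 30.02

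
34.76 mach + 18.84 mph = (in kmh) 4.264e+04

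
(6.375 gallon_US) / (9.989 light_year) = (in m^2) 2.554e-19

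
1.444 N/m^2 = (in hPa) 0.01444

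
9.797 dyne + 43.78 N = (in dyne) 4.378e+06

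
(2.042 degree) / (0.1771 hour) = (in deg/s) 0.003203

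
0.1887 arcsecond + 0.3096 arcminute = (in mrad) 0.09097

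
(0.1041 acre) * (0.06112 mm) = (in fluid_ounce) 870.7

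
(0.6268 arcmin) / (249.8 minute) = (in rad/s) 1.216e-08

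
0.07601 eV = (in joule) 1.218e-20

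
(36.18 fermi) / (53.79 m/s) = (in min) 1.121e-17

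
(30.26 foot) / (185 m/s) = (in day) 5.77e-07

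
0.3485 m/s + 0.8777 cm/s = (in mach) 0.001049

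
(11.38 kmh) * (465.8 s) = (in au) 9.843e-09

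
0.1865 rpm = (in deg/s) 1.119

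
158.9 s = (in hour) 0.04414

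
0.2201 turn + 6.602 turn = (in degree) 2456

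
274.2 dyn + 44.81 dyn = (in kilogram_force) 0.0003253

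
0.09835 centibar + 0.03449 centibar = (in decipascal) 1328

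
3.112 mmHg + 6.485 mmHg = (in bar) 0.01279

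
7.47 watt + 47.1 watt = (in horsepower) 0.07318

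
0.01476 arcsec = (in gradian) 4.556e-06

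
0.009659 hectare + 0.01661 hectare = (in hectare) 0.02627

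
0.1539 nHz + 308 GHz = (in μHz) 3.08e+17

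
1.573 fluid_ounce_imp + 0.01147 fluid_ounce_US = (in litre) 0.04503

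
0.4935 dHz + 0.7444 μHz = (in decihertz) 0.4935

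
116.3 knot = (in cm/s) 5983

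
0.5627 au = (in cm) 8.418e+12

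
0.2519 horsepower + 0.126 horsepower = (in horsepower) 0.3779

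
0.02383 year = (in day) 8.698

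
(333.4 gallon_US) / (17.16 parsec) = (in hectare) 2.383e-22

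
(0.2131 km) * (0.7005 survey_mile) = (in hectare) 24.02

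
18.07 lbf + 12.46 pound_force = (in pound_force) 30.53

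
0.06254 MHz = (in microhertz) 6.254e+10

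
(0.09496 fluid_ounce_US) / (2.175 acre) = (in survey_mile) 1.983e-13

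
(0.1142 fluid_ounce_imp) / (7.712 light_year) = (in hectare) 4.447e-27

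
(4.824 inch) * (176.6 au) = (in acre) 7.999e+08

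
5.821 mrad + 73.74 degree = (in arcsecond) 2.667e+05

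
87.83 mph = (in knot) 76.32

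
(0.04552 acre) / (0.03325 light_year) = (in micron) 5.856e-07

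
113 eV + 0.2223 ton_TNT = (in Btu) 8.816e+05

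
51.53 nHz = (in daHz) 5.153e-09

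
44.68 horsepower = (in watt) 3.332e+04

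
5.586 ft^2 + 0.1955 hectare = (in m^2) 1956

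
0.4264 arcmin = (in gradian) 0.007896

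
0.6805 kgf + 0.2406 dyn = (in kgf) 0.6805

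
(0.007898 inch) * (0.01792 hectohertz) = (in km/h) 0.001294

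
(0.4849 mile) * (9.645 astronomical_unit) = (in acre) 2.782e+11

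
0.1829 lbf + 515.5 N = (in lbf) 116.1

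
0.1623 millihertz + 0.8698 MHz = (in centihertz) 8.698e+07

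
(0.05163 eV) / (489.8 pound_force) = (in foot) 1.246e-23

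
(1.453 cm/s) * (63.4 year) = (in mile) 1.805e+04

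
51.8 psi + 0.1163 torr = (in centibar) 357.2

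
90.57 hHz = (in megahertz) 0.009057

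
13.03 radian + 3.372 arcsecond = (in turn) 2.074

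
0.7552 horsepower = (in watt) 563.2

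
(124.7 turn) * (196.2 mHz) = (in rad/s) 153.7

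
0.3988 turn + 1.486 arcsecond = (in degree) 143.6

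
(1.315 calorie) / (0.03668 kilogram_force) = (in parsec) 4.957e-16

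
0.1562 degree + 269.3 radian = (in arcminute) 9.258e+05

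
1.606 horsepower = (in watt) 1198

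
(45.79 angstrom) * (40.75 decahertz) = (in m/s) 1.866e-06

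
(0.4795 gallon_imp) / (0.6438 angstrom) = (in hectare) 3386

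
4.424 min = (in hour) 0.07373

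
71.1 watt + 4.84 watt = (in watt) 75.94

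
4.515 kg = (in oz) 159.3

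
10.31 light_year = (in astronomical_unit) 6.52e+05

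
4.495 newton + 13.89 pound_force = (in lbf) 14.9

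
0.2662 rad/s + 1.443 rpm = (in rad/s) 0.4173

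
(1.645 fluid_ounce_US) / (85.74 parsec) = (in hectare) 1.839e-27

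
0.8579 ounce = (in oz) 0.8579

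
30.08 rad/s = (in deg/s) 1723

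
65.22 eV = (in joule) 1.045e-17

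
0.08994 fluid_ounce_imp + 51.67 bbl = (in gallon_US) 2170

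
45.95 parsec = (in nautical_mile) 7.656e+14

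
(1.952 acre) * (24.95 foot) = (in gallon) 1.587e+07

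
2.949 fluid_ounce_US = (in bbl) 0.0005485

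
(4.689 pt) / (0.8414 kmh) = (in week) 1.17e-08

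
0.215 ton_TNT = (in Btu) 8.526e+05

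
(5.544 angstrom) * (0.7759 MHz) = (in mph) 0.0009622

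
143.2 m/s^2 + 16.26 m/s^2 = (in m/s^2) 159.5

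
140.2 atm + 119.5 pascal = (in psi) 2060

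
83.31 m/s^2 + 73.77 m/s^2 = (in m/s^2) 157.1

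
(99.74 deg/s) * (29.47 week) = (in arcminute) 1.067e+11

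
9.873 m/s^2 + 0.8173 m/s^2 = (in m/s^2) 10.69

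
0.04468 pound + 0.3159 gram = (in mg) 2.058e+04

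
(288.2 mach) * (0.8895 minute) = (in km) 5237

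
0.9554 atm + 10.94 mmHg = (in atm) 0.9698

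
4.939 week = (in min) 4.979e+04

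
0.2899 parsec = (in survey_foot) 2.935e+16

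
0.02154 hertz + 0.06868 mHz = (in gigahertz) 2.161e-11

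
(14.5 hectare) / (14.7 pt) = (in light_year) 2.955e-09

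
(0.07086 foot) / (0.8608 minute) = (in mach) 1.228e-06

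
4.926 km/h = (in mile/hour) 3.061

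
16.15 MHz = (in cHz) 1.615e+09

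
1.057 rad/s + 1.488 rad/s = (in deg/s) 145.8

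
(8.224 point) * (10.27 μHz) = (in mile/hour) 6.665e-08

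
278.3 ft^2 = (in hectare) 0.002585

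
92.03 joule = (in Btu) 0.08723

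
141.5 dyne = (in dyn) 141.5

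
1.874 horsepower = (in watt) 1397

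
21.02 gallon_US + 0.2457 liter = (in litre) 79.82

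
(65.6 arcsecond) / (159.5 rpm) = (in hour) 5.289e-09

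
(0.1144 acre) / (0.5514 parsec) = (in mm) 2.721e-11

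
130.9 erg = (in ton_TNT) 3.129e-15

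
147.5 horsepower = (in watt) 1.1e+05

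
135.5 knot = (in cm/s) 6971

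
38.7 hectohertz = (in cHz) 3.87e+05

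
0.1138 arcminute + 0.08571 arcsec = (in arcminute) 0.1152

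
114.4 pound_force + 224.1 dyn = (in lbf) 114.4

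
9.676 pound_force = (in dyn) 4.304e+06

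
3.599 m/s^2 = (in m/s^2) 3.599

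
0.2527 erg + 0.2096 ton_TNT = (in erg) 8.77e+15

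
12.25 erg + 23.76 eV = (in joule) 1.225e-06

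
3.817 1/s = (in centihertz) 381.7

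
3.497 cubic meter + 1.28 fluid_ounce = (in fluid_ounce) 1.182e+05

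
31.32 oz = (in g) 887.9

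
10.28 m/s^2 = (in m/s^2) 10.28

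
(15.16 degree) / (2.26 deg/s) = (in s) 6.708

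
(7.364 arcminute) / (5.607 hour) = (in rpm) 1.013e-06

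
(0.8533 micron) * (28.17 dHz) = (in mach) 7.059e-09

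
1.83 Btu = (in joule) 1931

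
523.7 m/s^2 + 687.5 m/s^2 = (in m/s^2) 1211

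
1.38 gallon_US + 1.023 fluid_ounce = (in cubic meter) 0.005254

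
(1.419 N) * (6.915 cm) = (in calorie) 0.02345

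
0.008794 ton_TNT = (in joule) 3.679e+07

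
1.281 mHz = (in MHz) 1.281e-09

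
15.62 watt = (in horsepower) 0.02095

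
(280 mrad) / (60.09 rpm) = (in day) 5.15e-07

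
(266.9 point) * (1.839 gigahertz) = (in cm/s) 1.732e+10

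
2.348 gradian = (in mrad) 36.88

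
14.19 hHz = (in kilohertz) 1.419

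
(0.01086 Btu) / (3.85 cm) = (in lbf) 66.9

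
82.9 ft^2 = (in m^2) 7.702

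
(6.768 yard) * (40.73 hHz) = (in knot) 4.9e+04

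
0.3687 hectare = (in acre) 0.9111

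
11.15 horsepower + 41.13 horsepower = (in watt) 3.899e+04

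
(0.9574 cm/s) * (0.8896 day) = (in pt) 2.086e+06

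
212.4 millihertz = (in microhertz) 2.124e+05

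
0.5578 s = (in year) 1.769e-08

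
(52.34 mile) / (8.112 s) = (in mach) 30.5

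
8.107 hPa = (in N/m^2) 810.7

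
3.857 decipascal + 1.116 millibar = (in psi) 0.01624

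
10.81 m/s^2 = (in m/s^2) 10.81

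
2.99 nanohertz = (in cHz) 2.99e-07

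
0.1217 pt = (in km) 4.293e-08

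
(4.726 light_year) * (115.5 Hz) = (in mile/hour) 1.155e+19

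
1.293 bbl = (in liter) 205.6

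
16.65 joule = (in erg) 1.665e+08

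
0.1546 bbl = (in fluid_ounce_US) 831.1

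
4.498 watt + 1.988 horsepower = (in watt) 1487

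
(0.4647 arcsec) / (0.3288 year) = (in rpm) 2.075e-12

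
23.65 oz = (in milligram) 6.705e+05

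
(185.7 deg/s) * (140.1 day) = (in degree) 2.248e+09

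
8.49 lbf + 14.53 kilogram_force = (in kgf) 18.38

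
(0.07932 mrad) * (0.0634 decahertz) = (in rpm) 0.0004802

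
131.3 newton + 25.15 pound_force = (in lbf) 54.67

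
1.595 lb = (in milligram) 7.235e+05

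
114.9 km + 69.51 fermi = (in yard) 1.257e+05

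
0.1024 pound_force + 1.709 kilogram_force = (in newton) 17.22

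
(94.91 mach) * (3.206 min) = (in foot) 2.04e+07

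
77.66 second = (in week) 0.0001284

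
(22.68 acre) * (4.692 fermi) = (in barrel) 2.709e-09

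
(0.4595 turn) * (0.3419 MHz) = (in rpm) 9.426e+06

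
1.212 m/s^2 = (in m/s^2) 1.212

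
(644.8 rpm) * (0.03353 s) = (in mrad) 2264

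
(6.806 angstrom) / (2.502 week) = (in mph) 1.006e-15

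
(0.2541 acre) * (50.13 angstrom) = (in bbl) 3.242e-05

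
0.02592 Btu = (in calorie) 6.536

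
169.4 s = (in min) 2.823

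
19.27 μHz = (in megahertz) 1.927e-11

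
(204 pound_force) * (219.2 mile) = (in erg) 3.201e+15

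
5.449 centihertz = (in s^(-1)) 0.05449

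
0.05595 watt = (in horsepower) 7.503e-05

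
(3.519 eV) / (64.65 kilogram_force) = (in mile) 5.526e-25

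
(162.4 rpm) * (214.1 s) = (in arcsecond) 7.51e+08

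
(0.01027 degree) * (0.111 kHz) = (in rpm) 0.19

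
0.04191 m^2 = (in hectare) 4.191e-06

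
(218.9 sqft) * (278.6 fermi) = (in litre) 5.666e-09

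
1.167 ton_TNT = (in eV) 3.048e+28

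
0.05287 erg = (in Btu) 5.011e-12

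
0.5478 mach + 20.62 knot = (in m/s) 197.1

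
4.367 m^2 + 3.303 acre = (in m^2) 1.337e+04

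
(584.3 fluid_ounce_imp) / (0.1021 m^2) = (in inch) 6.402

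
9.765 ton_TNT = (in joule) 4.086e+10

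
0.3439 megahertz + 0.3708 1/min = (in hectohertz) 3439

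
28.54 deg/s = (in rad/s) 0.4981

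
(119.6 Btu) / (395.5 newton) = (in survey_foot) 1047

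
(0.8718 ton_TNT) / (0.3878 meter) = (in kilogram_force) 9.591e+08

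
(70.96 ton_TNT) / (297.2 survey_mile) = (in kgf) 6.33e+04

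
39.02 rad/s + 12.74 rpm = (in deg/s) 2312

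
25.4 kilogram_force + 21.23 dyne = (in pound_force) 56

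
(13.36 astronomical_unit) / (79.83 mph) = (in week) 9.26e+04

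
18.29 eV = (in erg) 2.93e-11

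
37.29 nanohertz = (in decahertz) 3.729e-09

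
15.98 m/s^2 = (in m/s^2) 15.98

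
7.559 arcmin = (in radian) 0.002199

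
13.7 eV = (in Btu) 2.08e-21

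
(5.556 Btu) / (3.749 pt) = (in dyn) 4.432e+11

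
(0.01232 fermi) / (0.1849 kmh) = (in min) 3.998e-18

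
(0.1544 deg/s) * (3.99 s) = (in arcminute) 36.96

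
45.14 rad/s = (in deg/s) 2586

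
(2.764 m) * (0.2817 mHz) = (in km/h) 0.002803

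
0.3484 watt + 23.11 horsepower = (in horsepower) 23.11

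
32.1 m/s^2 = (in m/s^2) 32.1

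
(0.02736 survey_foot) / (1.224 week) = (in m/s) 1.127e-08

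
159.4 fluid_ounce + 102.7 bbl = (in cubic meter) 16.33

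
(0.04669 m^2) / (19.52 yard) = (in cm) 0.2616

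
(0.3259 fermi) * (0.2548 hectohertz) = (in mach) 2.439e-17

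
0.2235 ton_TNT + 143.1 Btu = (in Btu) 8.865e+05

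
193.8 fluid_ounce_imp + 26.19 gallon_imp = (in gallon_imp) 27.4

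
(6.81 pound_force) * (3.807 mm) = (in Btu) 0.0001093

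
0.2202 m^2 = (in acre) 5.441e-05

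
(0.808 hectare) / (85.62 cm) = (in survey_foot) 3.096e+04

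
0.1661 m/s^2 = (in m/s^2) 0.1661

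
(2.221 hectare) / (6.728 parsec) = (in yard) 1.17e-13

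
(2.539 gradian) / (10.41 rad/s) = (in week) 6.335e-09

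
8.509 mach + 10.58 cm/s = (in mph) 6481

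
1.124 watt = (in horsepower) 0.001507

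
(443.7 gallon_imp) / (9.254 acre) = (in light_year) 5.693e-21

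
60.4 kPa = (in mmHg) 453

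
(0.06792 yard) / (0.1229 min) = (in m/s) 0.008422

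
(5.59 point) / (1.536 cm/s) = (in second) 0.1284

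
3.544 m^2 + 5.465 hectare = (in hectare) 5.465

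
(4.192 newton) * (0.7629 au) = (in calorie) 1.143e+11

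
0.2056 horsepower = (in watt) 153.3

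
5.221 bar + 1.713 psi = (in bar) 5.339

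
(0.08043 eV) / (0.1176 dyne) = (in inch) 4.314e-13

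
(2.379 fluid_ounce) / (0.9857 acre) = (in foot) 5.787e-08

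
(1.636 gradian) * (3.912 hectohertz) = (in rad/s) 10.05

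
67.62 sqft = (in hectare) 0.0006282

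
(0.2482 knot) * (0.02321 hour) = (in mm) 1.067e+04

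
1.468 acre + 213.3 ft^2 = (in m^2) 5961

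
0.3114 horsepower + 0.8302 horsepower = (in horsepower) 1.142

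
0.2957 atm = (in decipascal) 2.996e+05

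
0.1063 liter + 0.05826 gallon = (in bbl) 0.002056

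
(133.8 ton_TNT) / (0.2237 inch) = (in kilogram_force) 1.005e+13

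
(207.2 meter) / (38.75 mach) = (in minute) 0.0002617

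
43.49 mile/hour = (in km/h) 69.99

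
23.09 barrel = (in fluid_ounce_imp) 1.292e+05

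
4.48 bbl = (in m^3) 0.7123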